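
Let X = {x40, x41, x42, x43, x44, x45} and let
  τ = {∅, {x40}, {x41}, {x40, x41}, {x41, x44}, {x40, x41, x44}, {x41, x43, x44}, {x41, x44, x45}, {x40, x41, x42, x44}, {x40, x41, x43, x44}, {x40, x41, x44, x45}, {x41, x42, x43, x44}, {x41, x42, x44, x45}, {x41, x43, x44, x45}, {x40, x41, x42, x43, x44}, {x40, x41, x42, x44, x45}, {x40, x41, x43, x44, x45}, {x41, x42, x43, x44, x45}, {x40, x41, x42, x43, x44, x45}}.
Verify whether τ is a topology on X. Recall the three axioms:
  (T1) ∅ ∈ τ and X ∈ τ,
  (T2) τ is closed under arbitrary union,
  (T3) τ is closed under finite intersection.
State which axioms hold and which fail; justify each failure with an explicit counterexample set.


τ is NOT a topology on X.

Axiom (T1): ∅ ∈ τ? Yes; X ∈ τ? Yes.
Axiom (T2/T3): check pairwise unions and intersections of members of τ.
Counterexample for (T3): {x40, x41, x42, x44} ∩ {x41, x42, x43, x44} = {x41, x42, x44} ∉ τ. Therefore τ is NOT a topology.


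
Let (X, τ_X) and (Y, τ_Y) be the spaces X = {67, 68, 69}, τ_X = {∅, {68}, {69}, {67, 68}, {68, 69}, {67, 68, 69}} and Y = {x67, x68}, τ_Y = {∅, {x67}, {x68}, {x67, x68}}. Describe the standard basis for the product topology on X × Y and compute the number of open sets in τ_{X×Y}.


Basis B = {∅ × ∅, {68} × {x67}, {68} × {x68}, {69} × {x67}, {69} × {x68}, {67, 68} × {x67}, {67, 68} × {x68}, {68} × {x67, x68}, {68, 69} × {x67}, {68, 69} × {x68}, {69} × {x67, x68}, {67, 68, 69} × {x67}, {67, 68, 69} × {x68}, {67, 68} × {x67, x68}, {68, 69} × {x67, x68}, {67, 68, 69} × {x67, x68}}; |τ_{X×Y}| = 36.

Enumerate products U × V with U ∈ τ_X, V ∈ τ_Y (deduplicated):
  ∅ × ∅ = {} (∅)
  {68} × {x67} = {(68,x67)}
  {68} × {x68} = {(68,x68)}
  {69} × {x67} = {(69,x67)}
  {69} × {x68} = {(69,x68)}
  {67, 68} × {x67} = {(67,x67), (68,x67)}
  {67, 68} × {x68} = {(67,x68), (68,x68)}
  {68} × {x67, x68} = {(68,x67), (68,x68)}
  {68, 69} × {x67} = {(68,x67), (69,x67)}
  {68, 69} × {x68} = {(68,x68), (69,x68)}
  {69} × {x67, x68} = {(69,x67), (69,x68)}
  {67, 68, 69} × {x67} = {(67,x67), (68,x67), (69,x67)}
  {67, 68, 69} × {x68} = {(67,x68), (68,x68), (69,x68)}
  {67, 68} × {x67, x68} = {(67,x67), (67,x68), (68,x67), (68,x68)}
  {68, 69} × {x67, x68} = {(68,x67), (68,x68), (69,x67), (69,x68)}
  {67, 68, 69} × {x67, x68} = {(67,x67), (67,x68), (68,x67), (68,x68), (69,x67), (69,x68)}
These 16 distinct sets form the basis B.
Close under arbitrary unions to get τ_{X×Y}; counting gives |τ_{X×Y}| = 36.


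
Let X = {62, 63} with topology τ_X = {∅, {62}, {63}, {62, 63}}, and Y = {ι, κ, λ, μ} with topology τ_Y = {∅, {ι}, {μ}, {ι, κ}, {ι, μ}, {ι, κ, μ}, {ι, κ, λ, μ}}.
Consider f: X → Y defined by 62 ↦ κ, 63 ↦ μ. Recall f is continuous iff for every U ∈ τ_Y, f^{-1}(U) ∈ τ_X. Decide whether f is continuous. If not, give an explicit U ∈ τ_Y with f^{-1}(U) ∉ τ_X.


f IS continuous.

Compute f^{-1}(U) for each U ∈ τ_Y:
  U = ∅: f^{-1}(U) = ∅ ∈ τ_X ✓.
  U = {ι}: f^{-1}(U) = ∅ ∈ τ_X ✓.
  U = {μ}: f^{-1}(U) = {63} ∈ τ_X ✓.
  U = {ι, κ}: f^{-1}(U) = {62} ∈ τ_X ✓.
  U = {ι, μ}: f^{-1}(U) = {63} ∈ τ_X ✓.
  U = {ι, κ, μ}: f^{-1}(U) = {62, 63} ∈ τ_X ✓.
  U = {ι, κ, λ, μ}: f^{-1}(U) = {62, 63} ∈ τ_X ✓.
Every preimage lies in τ_X, so f IS continuous.


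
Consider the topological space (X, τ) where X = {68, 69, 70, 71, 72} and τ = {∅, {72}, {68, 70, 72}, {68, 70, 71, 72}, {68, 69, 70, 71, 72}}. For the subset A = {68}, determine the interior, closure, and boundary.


int(A) = ∅, cl(A) = {68, 69, 70, 71}, ∂A = {68, 69, 70, 71}.

Closed sets in (X, τ) are complements of opens:
  closed(X, τ) = {∅, {69}, {69, 71}, {68, 69, 70, 71}, {68, 69, 70, 71, 72}}.
int(A) = ⋃ {U ∈ τ : U ⊆ A}. Opens contained in A: ∅.
Taking the union of these: int(A) = ∅.
cl(A) = ⋂ {C closed : A ⊆ C}. Closed sets containing A: {68, 69, 70, 71}, {68, 69, 70, 71, 72}.
Intersecting these: cl(A) = {68, 69, 70, 71}.
∂A = cl(A) ∖ int(A) = {68, 69, 70, 71} ∖ ∅ = {68, 69, 70, 71}.


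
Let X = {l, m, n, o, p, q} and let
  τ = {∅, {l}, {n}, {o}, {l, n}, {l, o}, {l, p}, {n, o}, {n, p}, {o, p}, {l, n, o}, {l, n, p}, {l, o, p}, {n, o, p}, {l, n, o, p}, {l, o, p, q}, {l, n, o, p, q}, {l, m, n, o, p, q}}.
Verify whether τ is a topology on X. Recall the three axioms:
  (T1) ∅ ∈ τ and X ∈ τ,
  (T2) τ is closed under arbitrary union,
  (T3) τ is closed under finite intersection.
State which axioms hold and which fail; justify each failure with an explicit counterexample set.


τ is NOT a topology on X.

Axiom (T1): ∅ ∈ τ? Yes; X ∈ τ? Yes.
Axiom (T2/T3): check pairwise unions and intersections of members of τ.
Counterexample for (T3): {l, p} ∩ {n, p} = {p} ∉ τ. Therefore τ is NOT a topology.


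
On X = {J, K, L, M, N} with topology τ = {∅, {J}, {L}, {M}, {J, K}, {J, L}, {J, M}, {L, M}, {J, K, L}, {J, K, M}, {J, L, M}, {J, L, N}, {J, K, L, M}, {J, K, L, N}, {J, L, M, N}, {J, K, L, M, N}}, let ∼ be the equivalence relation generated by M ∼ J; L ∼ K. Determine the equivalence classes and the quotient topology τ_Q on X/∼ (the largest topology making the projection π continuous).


X/∼ = {[J=M], [K=L], [N]}; |τ_Q| = 4.

Equivalence classes: [J=M], [K=L], [N].
Quotient map π: X → X/∼ sends J ↦ [J=M], K ↦ [K=L], L ↦ [K=L], M ↦ [J=M], N ↦ [N].
For each subset V ⊆ X/∼, compute π^{-1}(V) ⊆ X and check whether π^{-1}(V) ∈ τ. V is open in τ_Q iff π^{-1}(V) ∈ τ.
  V = {}: π^{-1}(V) = ∅ ∈ τ ✓.
  V = {[J=M]}: π^{-1}(V) = {J, M} ∈ τ ✓.
  V = {[K=L]}: π^{-1}(V) = {K, L} ∉ τ ✗.
  V = {[J=M], [K=L]}: π^{-1}(V) = {J, K, L, M} ∈ τ ✓.
  V = {[N]}: π^{-1}(V) = {N} ∉ τ ✗.
  V = {[J=M], [N]}: π^{-1}(V) = {J, M, N} ∉ τ ✗.
  V = {[K=L], [N]}: π^{-1}(V) = {K, L, N} ∉ τ ✗.
  V = {[J=M], [K=L], [N]}: π^{-1}(V) = {J, K, L, M, N} ∈ τ ✓.
Open sets in the quotient: τ_Q = {{}, {[J=M]}, {[J=M], [K=L]}, {[J=M], [K=L], [N]}} (4 elements).


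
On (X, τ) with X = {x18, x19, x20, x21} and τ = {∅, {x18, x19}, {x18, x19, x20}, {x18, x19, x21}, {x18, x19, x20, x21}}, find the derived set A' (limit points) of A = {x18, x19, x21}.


A' = {x18, x19, x20, x21}

For each x ∈ X, list the open sets U ∈ τ with x ∈ U, then check whether U ∩ (A ∖ {x}) ≠ ∅ for every such U.
  x = x18: opens ∋ x are {x18, x19}, {x18, x19, x20}, {x18, x19, x21}, {x18, x19, x20, x21}; each meets A ∖ {x18}, so x IS a limit point.
  x = x19: opens ∋ x are {x18, x19}, {x18, x19, x20}, {x18, x19, x21}, {x18, x19, x20, x21}; each meets A ∖ {x19}, so x IS a limit point.
  x = x20: opens ∋ x are {x18, x19, x20}, {x18, x19, x20, x21}; each meets A ∖ {x20}, so x IS a limit point.
  x = x21: opens ∋ x are {x18, x19, x21}, {x18, x19, x20, x21}; each meets A ∖ {x21}, so x IS a limit point.
Collecting: A' = {x18, x19, x20, x21}.


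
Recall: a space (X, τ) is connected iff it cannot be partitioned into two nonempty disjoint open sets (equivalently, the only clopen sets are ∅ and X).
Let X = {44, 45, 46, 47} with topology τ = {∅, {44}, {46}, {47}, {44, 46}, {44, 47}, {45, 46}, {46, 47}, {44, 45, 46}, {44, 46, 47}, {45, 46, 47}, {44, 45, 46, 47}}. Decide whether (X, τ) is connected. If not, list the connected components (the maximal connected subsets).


(X, τ) is disconnected; components = [{44}, {47}, {45, 46}].

Find clopen sets (U ∈ τ with X ∖ U ∈ τ):
  U = ∅, X ∖ U = {44, 45, 46, 47} — both open, so U is clopen.
  U = {44}, X ∖ U = {45, 46, 47} — both open, so U is clopen.
  U = {47}, X ∖ U = {44, 45, 46} — both open, so U is clopen.
  U = {44, 47}, X ∖ U = {45, 46} — both open, so U is clopen.
  U = {45, 46}, X ∖ U = {44, 47} — both open, so U is clopen.
  U = {44, 45, 46}, X ∖ U = {47} — both open, so U is clopen.
  U = {45, 46, 47}, X ∖ U = {44} — both open, so U is clopen.
  U = {44, 45, 46, 47}, X ∖ U = ∅ — both open, so U is clopen.
Nontrivial clopen(s) exist: e.g. {44}. So (X, τ) is disconnected.
Compute connected components by grouping points that agree on all clopens:
  component: {44}
  component: {47}
  component: {45, 46}


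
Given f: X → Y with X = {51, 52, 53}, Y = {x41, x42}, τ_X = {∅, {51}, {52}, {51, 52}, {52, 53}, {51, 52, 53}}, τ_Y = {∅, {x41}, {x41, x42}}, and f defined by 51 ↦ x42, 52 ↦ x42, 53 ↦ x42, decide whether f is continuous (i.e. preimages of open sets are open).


f IS continuous.

Compute f^{-1}(U) for each U ∈ τ_Y:
  U = ∅: f^{-1}(U) = ∅ ∈ τ_X ✓.
  U = {x41}: f^{-1}(U) = ∅ ∈ τ_X ✓.
  U = {x41, x42}: f^{-1}(U) = {51, 52, 53} ∈ τ_X ✓.
Every preimage lies in τ_X, so f IS continuous.


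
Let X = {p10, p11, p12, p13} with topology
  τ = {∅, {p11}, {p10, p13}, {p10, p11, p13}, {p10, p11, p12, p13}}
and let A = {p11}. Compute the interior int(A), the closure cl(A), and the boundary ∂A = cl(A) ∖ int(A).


int(A) = {p11}, cl(A) = {p11, p12}, ∂A = {p12}.

Closed sets in (X, τ) are complements of opens:
  closed(X, τ) = {∅, {p12}, {p11, p12}, {p10, p12, p13}, {p10, p11, p12, p13}}.
int(A) = ⋃ {U ∈ τ : U ⊆ A}. Opens contained in A: ∅, {p11}.
Taking the union of these: int(A) = {p11}.
cl(A) = ⋂ {C closed : A ⊆ C}. Closed sets containing A: {p11, p12}, {p10, p11, p12, p13}.
Intersecting these: cl(A) = {p11, p12}.
∂A = cl(A) ∖ int(A) = {p11, p12} ∖ {p11} = {p12}.


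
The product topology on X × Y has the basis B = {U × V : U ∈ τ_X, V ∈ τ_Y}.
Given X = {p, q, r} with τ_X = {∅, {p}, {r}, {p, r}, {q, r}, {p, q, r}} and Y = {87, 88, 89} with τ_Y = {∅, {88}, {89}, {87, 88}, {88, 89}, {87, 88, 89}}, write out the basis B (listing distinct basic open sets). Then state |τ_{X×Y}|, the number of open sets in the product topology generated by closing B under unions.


Basis B = {∅ × ∅, {p} × {88}, {p} × {89}, {r} × {88}, {r} × {89}, {p} × {87, 88}, {p} × {88, 89}, {p, r} × {88}, {p, r} × {89}, {q, r} × {88}, {q, r} × {89}, {r} × {87, 88}, {r} × {88, 89}, {p} × {87, 88, 89}, {p, q, r} × {88}, {p, q, r} × {89}, {r} × {87, 88, 89}, {p, r} × {87, 88}, {p, r} × {88, 89}, {q, r} × {87, 88}, {q, r} × {88, 89}, {p, r} × {87, 88, 89}, {p, q, r} × {87, 88}, {p, q, r} × {88, 89}, {q, r} × {87, 88, 89}, {p, q, r} × {87, 88, 89}}; |τ_{X×Y}| = 108.

Enumerate products U × V with U ∈ τ_X, V ∈ τ_Y (deduplicated):
  ∅ × ∅ = {} (∅)
  {p} × {88} = {(p,88)}
  {p} × {89} = {(p,89)}
  {r} × {88} = {(r,88)}
  {r} × {89} = {(r,89)}
  {p} × {87, 88} = {(p,87), (p,88)}
  {p} × {88, 89} = {(p,88), (p,89)}
  {p, r} × {88} = {(p,88), (r,88)}
  {p, r} × {89} = {(p,89), (r,89)}
  {q, r} × {88} = {(q,88), (r,88)}
  {q, r} × {89} = {(q,89), (r,89)}
  {r} × {87, 88} = {(r,87), (r,88)}
  {r} × {88, 89} = {(r,88), (r,89)}
  {p} × {87, 88, 89} = {(p,87), (p,88), (p,89)}
  {p, q, r} × {88} = {(p,88), (q,88), (r,88)}
  {p, q, r} × {89} = {(p,89), (q,89), (r,89)}
  {r} × {87, 88, 89} = {(r,87), (r,88), (r,89)}
  {p, r} × {87, 88} = {(p,87), (p,88), (r,87), (r,88)}
  {p, r} × {88, 89} = {(p,88), (p,89), (r,88), (r,89)}
  {q, r} × {87, 88} = {(q,87), (q,88), (r,87), (r,88)}
  {q, r} × {88, 89} = {(q,88), (q,89), (r,88), (r,89)}
  {p, r} × {87, 88, 89} = {(p,87), (p,88), (p,89), (r,87), (r,88), (r,89)}
  {p, q, r} × {87, 88} = {(p,87), (p,88), (q,87), (q,88), (r,87), (r,88)}
  {p, q, r} × {88, 89} = {(p,88), (p,89), (q,88), (q,89), (r,88), (r,89)}
  {q, r} × {87, 88, 89} = {(q,87), (q,88), (q,89), (r,87), (r,88), (r,89)}
  {p, q, r} × {87, 88, 89} = {(p,87), (p,88), (p,89), (q,87), (q,88), (q,89), (r,87), (r,88), (r,89)}
These 26 distinct sets form the basis B.
Close under arbitrary unions to get τ_{X×Y}; counting gives |τ_{X×Y}| = 108.


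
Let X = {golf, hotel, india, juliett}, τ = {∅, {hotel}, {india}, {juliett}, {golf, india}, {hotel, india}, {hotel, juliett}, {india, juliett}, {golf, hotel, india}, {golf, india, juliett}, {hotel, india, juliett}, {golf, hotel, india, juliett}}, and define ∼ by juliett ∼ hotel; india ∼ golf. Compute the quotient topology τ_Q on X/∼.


X/∼ = {[golf=india], [hotel=juliett]}; |τ_Q| = 4.

Equivalence classes: [golf=india], [hotel=juliett].
Quotient map π: X → X/∼ sends golf ↦ [golf=india], hotel ↦ [hotel=juliett], india ↦ [golf=india], juliett ↦ [hotel=juliett].
For each subset V ⊆ X/∼, compute π^{-1}(V) ⊆ X and check whether π^{-1}(V) ∈ τ. V is open in τ_Q iff π^{-1}(V) ∈ τ.
  V = {}: π^{-1}(V) = ∅ ∈ τ ✓.
  V = {[golf=india]}: π^{-1}(V) = {golf, india} ∈ τ ✓.
  V = {[hotel=juliett]}: π^{-1}(V) = {hotel, juliett} ∈ τ ✓.
  V = {[golf=india], [hotel=juliett]}: π^{-1}(V) = {golf, hotel, india, juliett} ∈ τ ✓.
Open sets in the quotient: τ_Q = {{}, {[golf=india]}, {[hotel=juliett]}, {[golf=india], [hotel=juliett]}} (4 elements).


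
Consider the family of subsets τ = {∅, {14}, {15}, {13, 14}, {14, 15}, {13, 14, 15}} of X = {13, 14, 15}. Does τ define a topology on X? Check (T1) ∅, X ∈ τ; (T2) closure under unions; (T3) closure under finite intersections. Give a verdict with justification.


τ IS a topology on X.

Axiom (T1): ∅ ∈ τ? Yes; X ∈ τ? Yes.
Axiom (T2/T3): check pairwise unions and intersections of members of τ.
All pairwise intersections and unions checked — each lies in τ. Therefore τ satisfies (T1), (T2), (T3): it IS a topology on X.


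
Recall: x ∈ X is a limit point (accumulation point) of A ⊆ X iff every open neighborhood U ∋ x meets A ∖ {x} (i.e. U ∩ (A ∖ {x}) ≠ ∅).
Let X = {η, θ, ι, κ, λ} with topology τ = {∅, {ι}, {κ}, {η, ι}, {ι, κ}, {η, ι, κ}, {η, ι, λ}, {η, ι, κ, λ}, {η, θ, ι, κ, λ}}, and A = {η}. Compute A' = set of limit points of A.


A' = {θ, λ}

For each x ∈ X, list the open sets U ∈ τ with x ∈ U, then check whether U ∩ (A ∖ {x}) ≠ ∅ for every such U.
  x = η: open {η, ι} ∋ x has {η, ι} ∩ (A ∖ {η}) = ∅, so x is NOT a limit point.
  x = θ: opens ∋ x are {η, θ, ι, κ, λ}; each meets A ∖ {θ}, so x IS a limit point.
  x = ι: open {ι} ∋ x has {ι} ∩ (A ∖ {ι}) = ∅, so x is NOT a limit point.
  x = κ: open {κ} ∋ x has {κ} ∩ (A ∖ {κ}) = ∅, so x is NOT a limit point.
  x = λ: opens ∋ x are {η, ι, λ}, {η, ι, κ, λ}, {η, θ, ι, κ, λ}; each meets A ∖ {λ}, so x IS a limit point.
Collecting: A' = {θ, λ}.


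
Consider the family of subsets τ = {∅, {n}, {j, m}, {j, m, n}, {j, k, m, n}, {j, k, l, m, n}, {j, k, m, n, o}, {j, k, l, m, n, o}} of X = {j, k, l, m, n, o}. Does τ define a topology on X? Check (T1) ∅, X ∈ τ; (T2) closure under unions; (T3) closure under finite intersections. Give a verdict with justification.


τ IS a topology on X.

Axiom (T1): ∅ ∈ τ? Yes; X ∈ τ? Yes.
Axiom (T2/T3): check pairwise unions and intersections of members of τ.
All pairwise intersections and unions checked — each lies in τ. Therefore τ satisfies (T1), (T2), (T3): it IS a topology on X.


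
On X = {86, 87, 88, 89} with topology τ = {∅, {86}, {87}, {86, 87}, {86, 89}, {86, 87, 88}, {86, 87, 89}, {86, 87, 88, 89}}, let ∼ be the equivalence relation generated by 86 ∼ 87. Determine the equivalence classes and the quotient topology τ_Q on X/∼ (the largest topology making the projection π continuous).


X/∼ = {[86=87], [88], [89]}; |τ_Q| = 5.

Equivalence classes: [86=87], [88], [89].
Quotient map π: X → X/∼ sends 86 ↦ [86=87], 87 ↦ [86=87], 88 ↦ [88], 89 ↦ [89].
For each subset V ⊆ X/∼, compute π^{-1}(V) ⊆ X and check whether π^{-1}(V) ∈ τ. V is open in τ_Q iff π^{-1}(V) ∈ τ.
  V = {}: π^{-1}(V) = ∅ ∈ τ ✓.
  V = {[86=87]}: π^{-1}(V) = {86, 87} ∈ τ ✓.
  V = {[88]}: π^{-1}(V) = {88} ∉ τ ✗.
  V = {[86=87], [88]}: π^{-1}(V) = {86, 87, 88} ∈ τ ✓.
  V = {[89]}: π^{-1}(V) = {89} ∉ τ ✗.
  V = {[86=87], [89]}: π^{-1}(V) = {86, 87, 89} ∈ τ ✓.
  V = {[88], [89]}: π^{-1}(V) = {88, 89} ∉ τ ✗.
  V = {[86=87], [88], [89]}: π^{-1}(V) = {86, 87, 88, 89} ∈ τ ✓.
Open sets in the quotient: τ_Q = {{}, {[86=87]}, {[86=87], [88]}, {[86=87], [89]}, {[86=87], [88], [89]}} (5 elements).


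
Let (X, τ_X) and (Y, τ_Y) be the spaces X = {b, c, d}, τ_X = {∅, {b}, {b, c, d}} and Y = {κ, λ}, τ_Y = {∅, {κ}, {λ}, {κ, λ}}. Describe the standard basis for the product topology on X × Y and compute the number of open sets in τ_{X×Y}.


Basis B = {∅ × ∅, {b} × {κ}, {b} × {λ}, {b} × {κ, λ}, {b, c, d} × {κ}, {b, c, d} × {λ}, {b, c, d} × {κ, λ}}; |τ_{X×Y}| = 9.

Enumerate products U × V with U ∈ τ_X, V ∈ τ_Y (deduplicated):
  ∅ × ∅ = {} (∅)
  {b} × {κ} = {(b,κ)}
  {b} × {λ} = {(b,λ)}
  {b} × {κ, λ} = {(b,κ), (b,λ)}
  {b, c, d} × {κ} = {(b,κ), (c,κ), (d,κ)}
  {b, c, d} × {λ} = {(b,λ), (c,λ), (d,λ)}
  {b, c, d} × {κ, λ} = {(b,κ), (b,λ), (c,κ), (c,λ), (d,κ), (d,λ)}
These 7 distinct sets form the basis B.
Close under arbitrary unions to get τ_{X×Y}; counting gives |τ_{X×Y}| = 9.


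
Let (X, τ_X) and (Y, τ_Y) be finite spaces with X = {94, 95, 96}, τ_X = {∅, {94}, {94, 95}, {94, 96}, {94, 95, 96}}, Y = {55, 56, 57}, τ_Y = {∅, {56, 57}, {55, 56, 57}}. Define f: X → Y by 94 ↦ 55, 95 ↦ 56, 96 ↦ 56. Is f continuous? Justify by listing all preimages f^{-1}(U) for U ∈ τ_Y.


f is NOT continuous.

Compute f^{-1}(U) for each U ∈ τ_Y:
  U = ∅: f^{-1}(U) = ∅ ∈ τ_X ✓.
  U = {56, 57}: f^{-1}(U) = {95, 96} ∉ τ_X ✗.
  U = {55, 56, 57}: f^{-1}(U) = {94, 95, 96} ∈ τ_X ✓.
Found U = {56, 57} with f^{-1}(U) = {95, 96} not in τ_X. Therefore f is NOT continuous.


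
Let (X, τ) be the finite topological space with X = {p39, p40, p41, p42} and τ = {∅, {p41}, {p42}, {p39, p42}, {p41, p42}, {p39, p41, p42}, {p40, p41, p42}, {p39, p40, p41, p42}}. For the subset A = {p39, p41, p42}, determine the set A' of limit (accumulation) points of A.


A' = {p39, p40}

For each x ∈ X, list the open sets U ∈ τ with x ∈ U, then check whether U ∩ (A ∖ {x}) ≠ ∅ for every such U.
  x = p39: opens ∋ x are {p39, p42}, {p39, p41, p42}, {p39, p40, p41, p42}; each meets A ∖ {p39}, so x IS a limit point.
  x = p40: opens ∋ x are {p40, p41, p42}, {p39, p40, p41, p42}; each meets A ∖ {p40}, so x IS a limit point.
  x = p41: open {p41} ∋ x has {p41} ∩ (A ∖ {p41}) = ∅, so x is NOT a limit point.
  x = p42: open {p42} ∋ x has {p42} ∩ (A ∖ {p42}) = ∅, so x is NOT a limit point.
Collecting: A' = {p39, p40}.


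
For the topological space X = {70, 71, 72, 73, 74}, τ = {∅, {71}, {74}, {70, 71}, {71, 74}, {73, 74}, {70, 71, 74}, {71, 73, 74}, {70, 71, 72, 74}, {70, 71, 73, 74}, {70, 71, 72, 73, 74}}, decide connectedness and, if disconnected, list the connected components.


(X, τ) is connected.

Find clopen sets (U ∈ τ with X ∖ U ∈ τ):
  U = ∅, X ∖ U = {70, 71, 72, 73, 74} — both open, so U is clopen.
  U = {70, 71, 72, 73, 74}, X ∖ U = ∅ — both open, so U is clopen.
Only trivial clopens (∅ and X) exist, so (X, τ) is connected.
Compute connected components by grouping points that agree on all clopens:
  component: {70, 71, 72, 73, 74}


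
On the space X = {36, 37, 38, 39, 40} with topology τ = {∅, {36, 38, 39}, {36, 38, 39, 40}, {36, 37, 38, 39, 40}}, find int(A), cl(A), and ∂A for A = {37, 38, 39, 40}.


int(A) = ∅, cl(A) = {36, 37, 38, 39, 40}, ∂A = {36, 37, 38, 39, 40}.

Closed sets in (X, τ) are complements of opens:
  closed(X, τ) = {∅, {37}, {37, 40}, {36, 37, 38, 39, 40}}.
int(A) = ⋃ {U ∈ τ : U ⊆ A}. Opens contained in A: ∅.
Taking the union of these: int(A) = ∅.
cl(A) = ⋂ {C closed : A ⊆ C}. Closed sets containing A: {36, 37, 38, 39, 40}.
Intersecting these: cl(A) = {36, 37, 38, 39, 40}.
∂A = cl(A) ∖ int(A) = {36, 37, 38, 39, 40} ∖ ∅ = {36, 37, 38, 39, 40}.


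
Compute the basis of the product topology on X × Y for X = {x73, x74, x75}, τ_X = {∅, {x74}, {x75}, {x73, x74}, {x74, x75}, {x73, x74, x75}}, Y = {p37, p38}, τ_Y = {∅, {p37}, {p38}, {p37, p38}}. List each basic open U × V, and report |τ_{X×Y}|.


Basis B = {∅ × ∅, {x74} × {p37}, {x74} × {p38}, {x75} × {p37}, {x75} × {p38}, {x73, x74} × {p37}, {x73, x74} × {p38}, {x74} × {p37, p38}, {x74, x75} × {p37}, {x74, x75} × {p38}, {x75} × {p37, p38}, {x73, x74, x75} × {p37}, {x73, x74, x75} × {p38}, {x73, x74} × {p37, p38}, {x74, x75} × {p37, p38}, {x73, x74, x75} × {p37, p38}}; |τ_{X×Y}| = 36.

Enumerate products U × V with U ∈ τ_X, V ∈ τ_Y (deduplicated):
  ∅ × ∅ = {} (∅)
  {x74} × {p37} = {(x74,p37)}
  {x74} × {p38} = {(x74,p38)}
  {x75} × {p37} = {(x75,p37)}
  {x75} × {p38} = {(x75,p38)}
  {x73, x74} × {p37} = {(x73,p37), (x74,p37)}
  {x73, x74} × {p38} = {(x73,p38), (x74,p38)}
  {x74} × {p37, p38} = {(x74,p37), (x74,p38)}
  {x74, x75} × {p37} = {(x74,p37), (x75,p37)}
  {x74, x75} × {p38} = {(x74,p38), (x75,p38)}
  {x75} × {p37, p38} = {(x75,p37), (x75,p38)}
  {x73, x74, x75} × {p37} = {(x73,p37), (x74,p37), (x75,p37)}
  {x73, x74, x75} × {p38} = {(x73,p38), (x74,p38), (x75,p38)}
  {x73, x74} × {p37, p38} = {(x73,p37), (x73,p38), (x74,p37), (x74,p38)}
  {x74, x75} × {p37, p38} = {(x74,p37), (x74,p38), (x75,p37), (x75,p38)}
  {x73, x74, x75} × {p37, p38} = {(x73,p37), (x73,p38), (x74,p37), (x74,p38), (x75,p37), (x75,p38)}
These 16 distinct sets form the basis B.
Close under arbitrary unions to get τ_{X×Y}; counting gives |τ_{X×Y}| = 36.


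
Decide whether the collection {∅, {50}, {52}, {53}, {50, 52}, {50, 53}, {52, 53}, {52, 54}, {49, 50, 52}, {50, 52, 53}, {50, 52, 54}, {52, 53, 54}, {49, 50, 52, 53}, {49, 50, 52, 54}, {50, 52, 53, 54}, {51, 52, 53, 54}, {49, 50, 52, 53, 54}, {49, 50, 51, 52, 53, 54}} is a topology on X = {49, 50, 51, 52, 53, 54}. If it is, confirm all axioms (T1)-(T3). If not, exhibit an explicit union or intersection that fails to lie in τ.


τ is NOT a topology on X.

Axiom (T1): ∅ ∈ τ? Yes; X ∈ τ? Yes.
Axiom (T2/T3): check pairwise unions and intersections of members of τ.
Counterexample for (T2): {50} ∪ {51, 52, 53, 54} = {50, 51, 52, 53, 54} ∉ τ. Therefore τ is NOT a topology.


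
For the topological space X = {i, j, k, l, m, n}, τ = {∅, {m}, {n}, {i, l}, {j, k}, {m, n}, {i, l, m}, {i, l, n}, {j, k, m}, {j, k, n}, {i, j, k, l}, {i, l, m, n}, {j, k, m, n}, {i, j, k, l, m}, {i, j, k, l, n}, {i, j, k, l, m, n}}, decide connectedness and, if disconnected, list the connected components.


(X, τ) is disconnected; components = [{m}, {n}, {i, l}, {j, k}].

Find clopen sets (U ∈ τ with X ∖ U ∈ τ):
  U = ∅, X ∖ U = {i, j, k, l, m, n} — both open, so U is clopen.
  U = {m}, X ∖ U = {i, j, k, l, n} — both open, so U is clopen.
  U = {n}, X ∖ U = {i, j, k, l, m} — both open, so U is clopen.
  U = {i, l}, X ∖ U = {j, k, m, n} — both open, so U is clopen.
  U = {j, k}, X ∖ U = {i, l, m, n} — both open, so U is clopen.
  U = {m, n}, X ∖ U = {i, j, k, l} — both open, so U is clopen.
  U = {i, l, m}, X ∖ U = {j, k, n} — both open, so U is clopen.
  U = {i, l, n}, X ∖ U = {j, k, m} — both open, so U is clopen.
  U = {j, k, m}, X ∖ U = {i, l, n} — both open, so U is clopen.
  U = {j, k, n}, X ∖ U = {i, l, m} — both open, so U is clopen.
  U = {i, j, k, l}, X ∖ U = {m, n} — both open, so U is clopen.
  U = {i, l, m, n}, X ∖ U = {j, k} — both open, so U is clopen.
  U = {j, k, m, n}, X ∖ U = {i, l} — both open, so U is clopen.
  U = {i, j, k, l, m}, X ∖ U = {n} — both open, so U is clopen.
  U = {i, j, k, l, n}, X ∖ U = {m} — both open, so U is clopen.
  U = {i, j, k, l, m, n}, X ∖ U = ∅ — both open, so U is clopen.
Nontrivial clopen(s) exist: e.g. {i, j, k, l, m}. So (X, τ) is disconnected.
Compute connected components by grouping points that agree on all clopens:
  component: {m}
  component: {n}
  component: {i, l}
  component: {j, k}


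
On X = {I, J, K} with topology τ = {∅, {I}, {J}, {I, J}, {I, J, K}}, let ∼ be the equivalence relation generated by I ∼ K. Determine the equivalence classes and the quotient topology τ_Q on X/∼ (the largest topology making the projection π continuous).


X/∼ = {[I=K], [J]}; |τ_Q| = 3.

Equivalence classes: [I=K], [J].
Quotient map π: X → X/∼ sends I ↦ [I=K], J ↦ [J], K ↦ [I=K].
For each subset V ⊆ X/∼, compute π^{-1}(V) ⊆ X and check whether π^{-1}(V) ∈ τ. V is open in τ_Q iff π^{-1}(V) ∈ τ.
  V = {}: π^{-1}(V) = ∅ ∈ τ ✓.
  V = {[I=K]}: π^{-1}(V) = {I, K} ∉ τ ✗.
  V = {[J]}: π^{-1}(V) = {J} ∈ τ ✓.
  V = {[I=K], [J]}: π^{-1}(V) = {I, J, K} ∈ τ ✓.
Open sets in the quotient: τ_Q = {{}, {[J]}, {[I=K], [J]}} (3 elements).


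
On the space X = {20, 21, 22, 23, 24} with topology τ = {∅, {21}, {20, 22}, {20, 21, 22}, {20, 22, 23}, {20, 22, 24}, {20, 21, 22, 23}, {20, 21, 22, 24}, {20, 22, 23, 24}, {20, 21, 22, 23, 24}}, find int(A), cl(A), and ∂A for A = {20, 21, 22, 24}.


int(A) = {20, 21, 22, 24}, cl(A) = {20, 21, 22, 23, 24}, ∂A = {23}.

Closed sets in (X, τ) are complements of opens:
  closed(X, τ) = {∅, {21}, {23}, {24}, {21, 23}, {21, 24}, {23, 24}, {21, 23, 24}, {20, 22, 23, 24}, {20, 21, 22, 23, 24}}.
int(A) = ⋃ {U ∈ τ : U ⊆ A}. Opens contained in A: ∅, {21}, {20, 22}, {20, 21, 22}, {20, 22, 24}, {20, 21, 22, 24}.
Taking the union of these: int(A) = {20, 21, 22, 24}.
cl(A) = ⋂ {C closed : A ⊆ C}. Closed sets containing A: {20, 21, 22, 23, 24}.
Intersecting these: cl(A) = {20, 21, 22, 23, 24}.
∂A = cl(A) ∖ int(A) = {20, 21, 22, 23, 24} ∖ {20, 21, 22, 24} = {23}.


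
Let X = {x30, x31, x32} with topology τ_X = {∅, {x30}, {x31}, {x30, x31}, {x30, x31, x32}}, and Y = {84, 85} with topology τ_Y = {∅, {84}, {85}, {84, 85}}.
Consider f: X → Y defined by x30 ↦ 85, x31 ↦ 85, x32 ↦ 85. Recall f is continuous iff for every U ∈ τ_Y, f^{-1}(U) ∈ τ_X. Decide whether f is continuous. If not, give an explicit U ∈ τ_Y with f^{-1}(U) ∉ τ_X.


f IS continuous.

Compute f^{-1}(U) for each U ∈ τ_Y:
  U = ∅: f^{-1}(U) = ∅ ∈ τ_X ✓.
  U = {84}: f^{-1}(U) = ∅ ∈ τ_X ✓.
  U = {85}: f^{-1}(U) = {x30, x31, x32} ∈ τ_X ✓.
  U = {84, 85}: f^{-1}(U) = {x30, x31, x32} ∈ τ_X ✓.
Every preimage lies in τ_X, so f IS continuous.


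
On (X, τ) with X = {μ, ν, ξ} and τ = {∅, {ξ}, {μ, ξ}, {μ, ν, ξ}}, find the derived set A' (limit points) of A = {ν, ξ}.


A' = {μ, ν}

For each x ∈ X, list the open sets U ∈ τ with x ∈ U, then check whether U ∩ (A ∖ {x}) ≠ ∅ for every such U.
  x = μ: opens ∋ x are {μ, ξ}, {μ, ν, ξ}; each meets A ∖ {μ}, so x IS a limit point.
  x = ν: opens ∋ x are {μ, ν, ξ}; each meets A ∖ {ν}, so x IS a limit point.
  x = ξ: open {ξ} ∋ x has {ξ} ∩ (A ∖ {ξ}) = ∅, so x is NOT a limit point.
Collecting: A' = {μ, ν}.


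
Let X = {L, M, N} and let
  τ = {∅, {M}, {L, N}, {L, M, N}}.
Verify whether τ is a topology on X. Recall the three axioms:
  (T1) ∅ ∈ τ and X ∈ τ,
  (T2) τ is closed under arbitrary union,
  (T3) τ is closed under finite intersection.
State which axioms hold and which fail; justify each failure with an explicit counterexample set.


τ IS a topology on X.

Axiom (T1): ∅ ∈ τ? Yes; X ∈ τ? Yes.
Axiom (T2/T3): check pairwise unions and intersections of members of τ.
All pairwise intersections and unions checked — each lies in τ. Therefore τ satisfies (T1), (T2), (T3): it IS a topology on X.


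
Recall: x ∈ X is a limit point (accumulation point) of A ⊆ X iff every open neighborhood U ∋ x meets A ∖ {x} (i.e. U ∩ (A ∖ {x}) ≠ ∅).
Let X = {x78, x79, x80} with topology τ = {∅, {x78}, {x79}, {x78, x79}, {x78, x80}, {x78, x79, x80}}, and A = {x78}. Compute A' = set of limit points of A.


A' = {x80}

For each x ∈ X, list the open sets U ∈ τ with x ∈ U, then check whether U ∩ (A ∖ {x}) ≠ ∅ for every such U.
  x = x78: open {x78} ∋ x has {x78} ∩ (A ∖ {x78}) = ∅, so x is NOT a limit point.
  x = x79: open {x79} ∋ x has {x79} ∩ (A ∖ {x79}) = ∅, so x is NOT a limit point.
  x = x80: opens ∋ x are {x78, x80}, {x78, x79, x80}; each meets A ∖ {x80}, so x IS a limit point.
Collecting: A' = {x80}.


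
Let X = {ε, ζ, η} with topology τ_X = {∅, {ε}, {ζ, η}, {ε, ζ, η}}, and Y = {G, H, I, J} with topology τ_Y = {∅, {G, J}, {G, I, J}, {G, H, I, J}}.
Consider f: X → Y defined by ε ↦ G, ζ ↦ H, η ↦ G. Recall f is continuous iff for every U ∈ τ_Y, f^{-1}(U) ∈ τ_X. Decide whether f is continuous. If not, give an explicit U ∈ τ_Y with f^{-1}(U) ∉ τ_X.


f is NOT continuous.

Compute f^{-1}(U) for each U ∈ τ_Y:
  U = ∅: f^{-1}(U) = ∅ ∈ τ_X ✓.
  U = {G, J}: f^{-1}(U) = {ε, η} ∉ τ_X ✗.
  U = {G, I, J}: f^{-1}(U) = {ε, η} ∉ τ_X ✗.
  U = {G, H, I, J}: f^{-1}(U) = {ε, ζ, η} ∈ τ_X ✓.
Found U = {G, J} with f^{-1}(U) = {ε, η} not in τ_X. Therefore f is NOT continuous.


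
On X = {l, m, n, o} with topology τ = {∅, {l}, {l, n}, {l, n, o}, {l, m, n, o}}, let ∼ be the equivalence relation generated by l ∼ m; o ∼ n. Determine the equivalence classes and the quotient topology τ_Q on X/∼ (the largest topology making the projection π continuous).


X/∼ = {[l=m], [n=o]}; |τ_Q| = 2.

Equivalence classes: [l=m], [n=o].
Quotient map π: X → X/∼ sends l ↦ [l=m], m ↦ [l=m], n ↦ [n=o], o ↦ [n=o].
For each subset V ⊆ X/∼, compute π^{-1}(V) ⊆ X and check whether π^{-1}(V) ∈ τ. V is open in τ_Q iff π^{-1}(V) ∈ τ.
  V = {}: π^{-1}(V) = ∅ ∈ τ ✓.
  V = {[l=m]}: π^{-1}(V) = {l, m} ∉ τ ✗.
  V = {[n=o]}: π^{-1}(V) = {n, o} ∉ τ ✗.
  V = {[l=m], [n=o]}: π^{-1}(V) = {l, m, n, o} ∈ τ ✓.
Open sets in the quotient: τ_Q = {{}, {[l=m], [n=o]}} (2 elements).


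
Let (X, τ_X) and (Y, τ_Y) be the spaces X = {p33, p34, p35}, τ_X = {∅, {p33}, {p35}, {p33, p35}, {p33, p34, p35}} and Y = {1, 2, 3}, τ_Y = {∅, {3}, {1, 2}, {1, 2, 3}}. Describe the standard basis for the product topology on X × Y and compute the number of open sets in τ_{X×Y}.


Basis B = {∅ × ∅, {p33} × {3}, {p35} × {3}, {p33} × {1, 2}, {p33, p35} × {3}, {p35} × {1, 2}, {p33} × {1, 2, 3}, {p33, p34, p35} × {3}, {p35} × {1, 2, 3}, {p33, p35} × {1, 2}, {p33, p35} × {1, 2, 3}, {p33, p34, p35} × {1, 2}, {p33, p34, p35} × {1, 2, 3}}; |τ_{X×Y}| = 25.

Enumerate products U × V with U ∈ τ_X, V ∈ τ_Y (deduplicated):
  ∅ × ∅ = {} (∅)
  {p33} × {3} = {(p33,3)}
  {p35} × {3} = {(p35,3)}
  {p33} × {1, 2} = {(p33,1), (p33,2)}
  {p33, p35} × {3} = {(p33,3), (p35,3)}
  {p35} × {1, 2} = {(p35,1), (p35,2)}
  {p33} × {1, 2, 3} = {(p33,1), (p33,2), (p33,3)}
  {p33, p34, p35} × {3} = {(p33,3), (p34,3), (p35,3)}
  {p35} × {1, 2, 3} = {(p35,1), (p35,2), (p35,3)}
  {p33, p35} × {1, 2} = {(p33,1), (p33,2), (p35,1), (p35,2)}
  {p33, p35} × {1, 2, 3} = {(p33,1), (p33,2), (p33,3), (p35,1), (p35,2), (p35,3)}
  {p33, p34, p35} × {1, 2} = {(p33,1), (p33,2), (p34,1), (p34,2), (p35,1), (p35,2)}
  {p33, p34, p35} × {1, 2, 3} = {(p33,1), (p33,2), (p33,3), (p34,1), (p34,2), (p34,3), (p35,1), (p35,2), (p35,3)}
These 13 distinct sets form the basis B.
Close under arbitrary unions to get τ_{X×Y}; counting gives |τ_{X×Y}| = 25.


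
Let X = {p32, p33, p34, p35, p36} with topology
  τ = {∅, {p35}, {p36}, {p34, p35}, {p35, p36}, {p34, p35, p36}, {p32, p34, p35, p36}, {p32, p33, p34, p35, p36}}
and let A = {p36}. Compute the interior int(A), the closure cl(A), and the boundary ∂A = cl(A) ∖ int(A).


int(A) = {p36}, cl(A) = {p32, p33, p36}, ∂A = {p32, p33}.

Closed sets in (X, τ) are complements of opens:
  closed(X, τ) = {∅, {p33}, {p32, p33}, {p32, p33, p34}, {p32, p33, p36}, {p32, p33, p34, p35}, {p32, p33, p34, p36}, {p32, p33, p34, p35, p36}}.
int(A) = ⋃ {U ∈ τ : U ⊆ A}. Opens contained in A: ∅, {p36}.
Taking the union of these: int(A) = {p36}.
cl(A) = ⋂ {C closed : A ⊆ C}. Closed sets containing A: {p32, p33, p36}, {p32, p33, p34, p36}, {p32, p33, p34, p35, p36}.
Intersecting these: cl(A) = {p32, p33, p36}.
∂A = cl(A) ∖ int(A) = {p32, p33, p36} ∖ {p36} = {p32, p33}.


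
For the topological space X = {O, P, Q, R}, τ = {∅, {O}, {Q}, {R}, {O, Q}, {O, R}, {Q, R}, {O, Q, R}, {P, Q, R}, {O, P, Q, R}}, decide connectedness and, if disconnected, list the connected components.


(X, τ) is disconnected; components = [{O}, {P, Q, R}].

Find clopen sets (U ∈ τ with X ∖ U ∈ τ):
  U = ∅, X ∖ U = {O, P, Q, R} — both open, so U is clopen.
  U = {O}, X ∖ U = {P, Q, R} — both open, so U is clopen.
  U = {P, Q, R}, X ∖ U = {O} — both open, so U is clopen.
  U = {O, P, Q, R}, X ∖ U = ∅ — both open, so U is clopen.
Nontrivial clopen(s) exist: e.g. {P, Q, R}. So (X, τ) is disconnected.
Compute connected components by grouping points that agree on all clopens:
  component: {O}
  component: {P, Q, R}


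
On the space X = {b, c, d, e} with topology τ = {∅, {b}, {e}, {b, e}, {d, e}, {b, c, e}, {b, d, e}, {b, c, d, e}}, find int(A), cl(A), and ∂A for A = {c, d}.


int(A) = ∅, cl(A) = {c, d}, ∂A = {c, d}.

Closed sets in (X, τ) are complements of opens:
  closed(X, τ) = {∅, {c}, {d}, {b, c}, {c, d}, {b, c, d}, {c, d, e}, {b, c, d, e}}.
int(A) = ⋃ {U ∈ τ : U ⊆ A}. Opens contained in A: ∅.
Taking the union of these: int(A) = ∅.
cl(A) = ⋂ {C closed : A ⊆ C}. Closed sets containing A: {c, d}, {b, c, d}, {c, d, e}, {b, c, d, e}.
Intersecting these: cl(A) = {c, d}.
∂A = cl(A) ∖ int(A) = {c, d} ∖ ∅ = {c, d}.


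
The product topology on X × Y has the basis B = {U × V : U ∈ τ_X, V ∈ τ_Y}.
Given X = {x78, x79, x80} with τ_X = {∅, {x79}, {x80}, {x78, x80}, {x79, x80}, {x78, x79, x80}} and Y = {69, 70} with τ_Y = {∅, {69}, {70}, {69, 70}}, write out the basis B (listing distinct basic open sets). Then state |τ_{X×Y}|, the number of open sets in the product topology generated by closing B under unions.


Basis B = {∅ × ∅, {x79} × {69}, {x79} × {70}, {x80} × {69}, {x80} × {70}, {x78, x80} × {69}, {x78, x80} × {70}, {x79} × {69, 70}, {x79, x80} × {69}, {x79, x80} × {70}, {x80} × {69, 70}, {x78, x79, x80} × {69}, {x78, x79, x80} × {70}, {x78, x80} × {69, 70}, {x79, x80} × {69, 70}, {x78, x79, x80} × {69, 70}}; |τ_{X×Y}| = 36.

Enumerate products U × V with U ∈ τ_X, V ∈ τ_Y (deduplicated):
  ∅ × ∅ = {} (∅)
  {x79} × {69} = {(x79,69)}
  {x79} × {70} = {(x79,70)}
  {x80} × {69} = {(x80,69)}
  {x80} × {70} = {(x80,70)}
  {x78, x80} × {69} = {(x78,69), (x80,69)}
  {x78, x80} × {70} = {(x78,70), (x80,70)}
  {x79} × {69, 70} = {(x79,69), (x79,70)}
  {x79, x80} × {69} = {(x79,69), (x80,69)}
  {x79, x80} × {70} = {(x79,70), (x80,70)}
  {x80} × {69, 70} = {(x80,69), (x80,70)}
  {x78, x79, x80} × {69} = {(x78,69), (x79,69), (x80,69)}
  {x78, x79, x80} × {70} = {(x78,70), (x79,70), (x80,70)}
  {x78, x80} × {69, 70} = {(x78,69), (x78,70), (x80,69), (x80,70)}
  {x79, x80} × {69, 70} = {(x79,69), (x79,70), (x80,69), (x80,70)}
  {x78, x79, x80} × {69, 70} = {(x78,69), (x78,70), (x79,69), (x79,70), (x80,69), (x80,70)}
These 16 distinct sets form the basis B.
Close under arbitrary unions to get τ_{X×Y}; counting gives |τ_{X×Y}| = 36.


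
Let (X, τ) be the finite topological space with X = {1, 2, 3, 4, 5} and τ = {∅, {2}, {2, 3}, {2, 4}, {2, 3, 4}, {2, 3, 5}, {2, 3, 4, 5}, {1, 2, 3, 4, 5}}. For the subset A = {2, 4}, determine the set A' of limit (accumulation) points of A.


A' = {1, 3, 4, 5}

For each x ∈ X, list the open sets U ∈ τ with x ∈ U, then check whether U ∩ (A ∖ {x}) ≠ ∅ for every such U.
  x = 1: opens ∋ x are {1, 2, 3, 4, 5}; each meets A ∖ {1}, so x IS a limit point.
  x = 2: open {2} ∋ x has {2} ∩ (A ∖ {2}) = ∅, so x is NOT a limit point.
  x = 3: opens ∋ x are {2, 3}, {2, 3, 4}, {2, 3, 5}, {2, 3, 4, 5}, {1, 2, 3, 4, 5}; each meets A ∖ {3}, so x IS a limit point.
  x = 4: opens ∋ x are {2, 4}, {2, 3, 4}, {2, 3, 4, 5}, {1, 2, 3, 4, 5}; each meets A ∖ {4}, so x IS a limit point.
  x = 5: opens ∋ x are {2, 3, 5}, {2, 3, 4, 5}, {1, 2, 3, 4, 5}; each meets A ∖ {5}, so x IS a limit point.
Collecting: A' = {1, 3, 4, 5}.


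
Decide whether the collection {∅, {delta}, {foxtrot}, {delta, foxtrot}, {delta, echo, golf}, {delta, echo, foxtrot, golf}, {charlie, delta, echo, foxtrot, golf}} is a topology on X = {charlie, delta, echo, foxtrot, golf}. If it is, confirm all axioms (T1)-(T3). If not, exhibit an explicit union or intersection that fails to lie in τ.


τ IS a topology on X.

Axiom (T1): ∅ ∈ τ? Yes; X ∈ τ? Yes.
Axiom (T2/T3): check pairwise unions and intersections of members of τ.
All pairwise intersections and unions checked — each lies in τ. Therefore τ satisfies (T1), (T2), (T3): it IS a topology on X.


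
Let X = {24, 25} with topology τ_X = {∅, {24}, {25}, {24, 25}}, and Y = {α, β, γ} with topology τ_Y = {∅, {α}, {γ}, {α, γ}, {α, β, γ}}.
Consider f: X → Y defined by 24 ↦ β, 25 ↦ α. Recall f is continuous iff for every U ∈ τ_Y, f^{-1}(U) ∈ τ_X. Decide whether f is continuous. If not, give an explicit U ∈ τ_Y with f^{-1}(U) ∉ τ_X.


f IS continuous.

Compute f^{-1}(U) for each U ∈ τ_Y:
  U = ∅: f^{-1}(U) = ∅ ∈ τ_X ✓.
  U = {α}: f^{-1}(U) = {25} ∈ τ_X ✓.
  U = {γ}: f^{-1}(U) = ∅ ∈ τ_X ✓.
  U = {α, γ}: f^{-1}(U) = {25} ∈ τ_X ✓.
  U = {α, β, γ}: f^{-1}(U) = {24, 25} ∈ τ_X ✓.
Every preimage lies in τ_X, so f IS continuous.


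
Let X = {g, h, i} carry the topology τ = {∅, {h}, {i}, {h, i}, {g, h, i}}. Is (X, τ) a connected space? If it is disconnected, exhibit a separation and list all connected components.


(X, τ) is connected.

Find clopen sets (U ∈ τ with X ∖ U ∈ τ):
  U = ∅, X ∖ U = {g, h, i} — both open, so U is clopen.
  U = {g, h, i}, X ∖ U = ∅ — both open, so U is clopen.
Only trivial clopens (∅ and X) exist, so (X, τ) is connected.
Compute connected components by grouping points that agree on all clopens:
  component: {g, h, i}


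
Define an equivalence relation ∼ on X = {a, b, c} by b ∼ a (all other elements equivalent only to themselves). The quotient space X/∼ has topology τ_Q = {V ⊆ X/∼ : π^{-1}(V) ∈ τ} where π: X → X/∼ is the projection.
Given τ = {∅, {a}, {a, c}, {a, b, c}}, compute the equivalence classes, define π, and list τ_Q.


X/∼ = {[a=b], [c]}; |τ_Q| = 2.

Equivalence classes: [a=b], [c].
Quotient map π: X → X/∼ sends a ↦ [a=b], b ↦ [a=b], c ↦ [c].
For each subset V ⊆ X/∼, compute π^{-1}(V) ⊆ X and check whether π^{-1}(V) ∈ τ. V is open in τ_Q iff π^{-1}(V) ∈ τ.
  V = {}: π^{-1}(V) = ∅ ∈ τ ✓.
  V = {[a=b]}: π^{-1}(V) = {a, b} ∉ τ ✗.
  V = {[c]}: π^{-1}(V) = {c} ∉ τ ✗.
  V = {[a=b], [c]}: π^{-1}(V) = {a, b, c} ∈ τ ✓.
Open sets in the quotient: τ_Q = {{}, {[a=b], [c]}} (2 elements).


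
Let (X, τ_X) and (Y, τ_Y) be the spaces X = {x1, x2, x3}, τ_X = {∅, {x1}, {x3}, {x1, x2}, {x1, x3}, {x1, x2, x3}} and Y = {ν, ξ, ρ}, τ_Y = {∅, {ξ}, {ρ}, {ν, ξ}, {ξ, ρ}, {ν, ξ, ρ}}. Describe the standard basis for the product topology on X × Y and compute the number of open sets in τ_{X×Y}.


Basis B = {∅ × ∅, {x1} × {ξ}, {x1} × {ρ}, {x3} × {ξ}, {x3} × {ρ}, {x1} × {ν, ξ}, {x1} × {ξ, ρ}, {x1, x2} × {ξ}, {x1, x3} × {ξ}, {x1, x2} × {ρ}, {x1, x3} × {ρ}, {x3} × {ν, ξ}, {x3} × {ξ, ρ}, {x1} × {ν, ξ, ρ}, {x1, x2, x3} × {ξ}, {x1, x2, x3} × {ρ}, {x3} × {ν, ξ, ρ}, {x1, x2} × {ν, ξ}, {x1, x3} × {ν, ξ}, {x1, x2} × {ξ, ρ}, {x1, x3} × {ξ, ρ}, {x1, x2} × {ν, ξ, ρ}, {x1, x3} × {ν, ξ, ρ}, {x1, x2, x3} × {ν, ξ}, {x1, x2, x3} × {ξ, ρ}, {x1, x2, x3} × {ν, ξ, ρ}}; |τ_{X×Y}| = 108.

Enumerate products U × V with U ∈ τ_X, V ∈ τ_Y (deduplicated):
  ∅ × ∅ = {} (∅)
  {x1} × {ξ} = {(x1,ξ)}
  {x1} × {ρ} = {(x1,ρ)}
  {x3} × {ξ} = {(x3,ξ)}
  {x3} × {ρ} = {(x3,ρ)}
  {x1} × {ν, ξ} = {(x1,ν), (x1,ξ)}
  {x1} × {ξ, ρ} = {(x1,ξ), (x1,ρ)}
  {x1, x2} × {ξ} = {(x1,ξ), (x2,ξ)}
  {x1, x3} × {ξ} = {(x1,ξ), (x3,ξ)}
  {x1, x2} × {ρ} = {(x1,ρ), (x2,ρ)}
  {x1, x3} × {ρ} = {(x1,ρ), (x3,ρ)}
  {x3} × {ν, ξ} = {(x3,ν), (x3,ξ)}
  {x3} × {ξ, ρ} = {(x3,ξ), (x3,ρ)}
  {x1} × {ν, ξ, ρ} = {(x1,ν), (x1,ξ), (x1,ρ)}
  {x1, x2, x3} × {ξ} = {(x1,ξ), (x2,ξ), (x3,ξ)}
  {x1, x2, x3} × {ρ} = {(x1,ρ), (x2,ρ), (x3,ρ)}
  {x3} × {ν, ξ, ρ} = {(x3,ν), (x3,ξ), (x3,ρ)}
  {x1, x2} × {ν, ξ} = {(x1,ν), (x1,ξ), (x2,ν), (x2,ξ)}
  {x1, x3} × {ν, ξ} = {(x1,ν), (x1,ξ), (x3,ν), (x3,ξ)}
  {x1, x2} × {ξ, ρ} = {(x1,ξ), (x1,ρ), (x2,ξ), (x2,ρ)}
  {x1, x3} × {ξ, ρ} = {(x1,ξ), (x1,ρ), (x3,ξ), (x3,ρ)}
  {x1, x2} × {ν, ξ, ρ} = {(x1,ν), (x1,ξ), (x1,ρ), (x2,ν), (x2,ξ), (x2,ρ)}
  {x1, x3} × {ν, ξ, ρ} = {(x1,ν), (x1,ξ), (x1,ρ), (x3,ν), (x3,ξ), (x3,ρ)}
  {x1, x2, x3} × {ν, ξ} = {(x1,ν), (x1,ξ), (x2,ν), (x2,ξ), (x3,ν), (x3,ξ)}
  {x1, x2, x3} × {ξ, ρ} = {(x1,ξ), (x1,ρ), (x2,ξ), (x2,ρ), (x3,ξ), (x3,ρ)}
  {x1, x2, x3} × {ν, ξ, ρ} = {(x1,ν), (x1,ξ), (x1,ρ), (x2,ν), (x2,ξ), (x2,ρ), (x3,ν), (x3,ξ), (x3,ρ)}
These 26 distinct sets form the basis B.
Close under arbitrary unions to get τ_{X×Y}; counting gives |τ_{X×Y}| = 108.
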